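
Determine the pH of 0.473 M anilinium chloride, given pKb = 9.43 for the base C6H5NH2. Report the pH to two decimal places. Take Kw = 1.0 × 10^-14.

C6H5NH3+ is the conjugate acid of the weak base C6H5NH2.
Kb = 10^(−9.43) = 3.72 × 10^-10
Ka = Kw/Kb = 1.0×10^-14 / 3.72 × 10^-10 = 2.69 × 10^-5
Let x = [H+] at equilibrium. Ka = x²/(0.473 − x).
Since Ka ≪ C₀, x ≈ √(Ka·C₀) = 3.57 × 10^-3 M.
pH = −log[H+] = −log(3.57 × 10^-3) = 2.45

pH = 2.45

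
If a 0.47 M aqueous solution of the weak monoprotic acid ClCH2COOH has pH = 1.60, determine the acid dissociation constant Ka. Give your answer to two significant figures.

[H+] = 10^(-1.60) = 2.51 × 10^-2 M
At equilibrium [HA] = 0.47 − 2.51 × 10^-2 = 4.45 × 10^-1 M
Ka = [H+][A-]/[HA] = (2.51 × 10^-2)² / 4.45 × 10^-1 = 1.4 × 10^-3

Ka = 1.4 × 10^-3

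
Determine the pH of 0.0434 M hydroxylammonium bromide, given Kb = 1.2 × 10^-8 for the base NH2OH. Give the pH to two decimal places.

pH = 3.72

NH3OH+ is the conjugate acid of the weak base NH2OH.
Ka = Kw/Kb = 1.0×10^-14 / 1.2 × 10^-8 = 8.33 × 10^-7
From the ICE table, Ka = [H+]²/(0.0434 − [H+]) = 8.33 × 10^-7.
Since Ka ≪ C₀, [H+] ≈ √(Ka·C₀) = 1.90 × 10^-4 M.
Check: 0.44% ionized — well under 5%, approximation valid.
pH = −log[H+] = −log(1.90 × 10^-4) = 3.72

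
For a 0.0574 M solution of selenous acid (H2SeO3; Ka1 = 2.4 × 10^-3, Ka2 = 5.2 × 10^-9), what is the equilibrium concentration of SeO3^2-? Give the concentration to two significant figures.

5.2 × 10^-9 M

First ionization gives [H+] ≈ [HSeO3-] = 1.06 × 10^-2 M.
Second step: Ka2 = [H+][SeO3^2-]/[HSeO3-] ≈ [SeO3^2-] (since [H+] ≈ [HSeO3-]).
So [SeO3^2-] ≈ Ka2.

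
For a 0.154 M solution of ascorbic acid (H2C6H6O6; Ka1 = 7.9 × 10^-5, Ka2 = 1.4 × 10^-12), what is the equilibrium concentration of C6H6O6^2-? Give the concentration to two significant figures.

1.4 × 10^-12 M

First ionization gives [H+] ≈ [HC6H6O6-] = 3.49 × 10^-3 M.
Second step: Ka2 = [H+][C6H6O6^2-]/[HC6H6O6-] ≈ [C6H6O6^2-] (since [H+] ≈ [HC6H6O6-]).
So [C6H6O6^2-] ≈ Ka2.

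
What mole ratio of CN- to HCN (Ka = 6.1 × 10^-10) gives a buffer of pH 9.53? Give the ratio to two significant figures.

pKa = -log(6.1 × 10^-10) = 9.215
pH = pKa + log(r) ⇒ log(r) = 9.53 − 9.215 = +0.315
r = [CN-]/[HCN] = 10^(+0.315) = 2.07

ratio = 2.1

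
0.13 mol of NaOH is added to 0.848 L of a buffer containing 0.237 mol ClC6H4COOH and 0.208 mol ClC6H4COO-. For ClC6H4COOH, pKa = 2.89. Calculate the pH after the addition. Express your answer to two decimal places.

pH = 3.39

After neutralization: n(ClC6H4COOH) = 0.107 mol, n(ClC6H4COO-) = 0.338 mol.
pH = pKa + log([A⁻]/[HA]) = 2.89 + log(0.338/0.107) = 2.89 +0.500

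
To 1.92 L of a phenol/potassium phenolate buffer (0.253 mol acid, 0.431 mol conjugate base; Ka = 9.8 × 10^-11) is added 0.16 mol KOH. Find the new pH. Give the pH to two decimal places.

OH- converts C6H5OH to C6H5O-: C6H5OH → 0.093 mol, C6H5O- → 0.591 mol.
pKa = −log(9.8 × 10^-11) = 10.009
pH = pKa + log([A⁻]/[HA]) = 10.009 + log(0.591/0.093) = 10.009 +0.803

pH = 10.81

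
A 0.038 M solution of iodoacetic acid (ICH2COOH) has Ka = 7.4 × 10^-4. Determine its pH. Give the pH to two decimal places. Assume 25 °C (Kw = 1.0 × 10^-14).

ICH2COOH ⇌ ICH2COO- + H+
Let x = [H+] at equilibrium. Ka = x²/(0.038 − x).
x is not negligible relative to C₀; solve x² + 0.00074·x − 2.81e-05 = 0.
x = [−0.00074 + √(0.00074² + 0.000112)]/2 = 4.95 × 10^-3 M
pH = −log[H+] = −log(4.95 × 10^-3) = 2.31

pH = 2.31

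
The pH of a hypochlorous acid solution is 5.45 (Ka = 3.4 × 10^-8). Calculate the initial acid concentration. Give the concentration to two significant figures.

C₀ = 3.7 × 10^-4 M

[H+] = 10^(-5.45) = 3.55 × 10^-6 M = x
Ka = x²/(C₀ − x) ⇒ C₀ = x + x²/Ka
C₀ = 3.55 × 10^-6 + (3.55 × 10^-6)²/(3.4 × 10^-8) = 3.74 × 10^-4 M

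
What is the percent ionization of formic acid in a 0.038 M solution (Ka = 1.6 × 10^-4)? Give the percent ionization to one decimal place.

HCOOH ⇌ HCOO- + H+; let x = [H+] at equilibrium.
Ka = x²/(C₀ − x); solving the quadratic gives x = 2.39 × 10^-3 M.
% ionization = x/C₀ × 100% = 2.39 × 10^-3/0.038 × 100% = 6.3%

6.3%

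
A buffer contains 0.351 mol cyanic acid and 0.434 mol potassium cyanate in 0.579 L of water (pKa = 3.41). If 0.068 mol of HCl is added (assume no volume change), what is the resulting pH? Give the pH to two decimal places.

Added H+ converts OCN- to HOCN: HOCN → 0.419 mol, OCN- → 0.366 mol.
pH = pKa + log(n_OCN-/n_HOCN) = 3.41 + log(0.366/0.419) = 3.41 + (-0.059)

pH = 3.35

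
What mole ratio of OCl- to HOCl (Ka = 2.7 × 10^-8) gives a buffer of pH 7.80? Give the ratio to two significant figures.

ratio = 1.7

pKa = -log(2.7 × 10^-8) = 7.569
pH = pKa + log(r) ⇒ log(r) = 7.80 − 7.569 = +0.231
r = [OCl-]/[HOCl] = 10^(+0.231) = 1.7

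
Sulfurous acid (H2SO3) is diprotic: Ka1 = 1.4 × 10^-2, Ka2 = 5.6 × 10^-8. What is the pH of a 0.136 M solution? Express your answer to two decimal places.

Since Ka1 ≫ Ka2, the first ionization dominates [H+].
Ka1 = x²/(0.136 − x) = 1.4 × 10^-2
Solving the quadratic: x = (−Ka1 + √(Ka1² + 4·Ka1·C₀))/2 = 3.72 × 10^-2 M
pH = −log(3.72 × 10^-2) = 1.43

pH = 1.43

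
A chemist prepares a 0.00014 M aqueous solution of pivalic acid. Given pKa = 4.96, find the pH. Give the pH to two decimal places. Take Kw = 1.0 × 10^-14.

pH = 4.47

(CH3)3CCOOH ⇌ (CH3)3CCOO- + H+
Ka = 10^(−4.96) = 1.10 × 10^-5
From the ICE table, Ka = [H+]²/(0.00014 − [H+]) = 1.10 × 10^-5.
Here C₀/Ka ≈ 12.7, so the small-[H+] approximation fails. Use the quadratic:
[H+] = [−1.1e-05 + √(1.1e-05² + 6.16e-09)]/2 = 3.41 × 10^-5 M
pH = −log(3.41 × 10^-5) = 4.47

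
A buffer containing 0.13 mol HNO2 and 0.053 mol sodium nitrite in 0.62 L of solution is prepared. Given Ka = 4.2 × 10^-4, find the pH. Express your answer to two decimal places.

pH = 2.99

pKa = −log(4.2 × 10^-4) = 3.377
pH = pKa + log([A⁻]/[HA]) = 3.377 + log(0.053/0.13)
pH = 3.377 + (-0.390) = 2.99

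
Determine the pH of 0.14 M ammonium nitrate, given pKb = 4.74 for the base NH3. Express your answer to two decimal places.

NH4+ is the conjugate acid of the weak base NH3.
Kb = 10^(−4.74) = 1.82 × 10^-5
Ka = Kw/Kb = 1.0×10^-14 / 1.82 × 10^-5 = 5.49 × 10^-10
Let x = [H+] at equilibrium. Ka = x²/(0.14 − x).
Assume x ≪ 0.14: x ≈ √(5.49 × 10^-10 × 0.14) = 8.77 × 10^-6 M
(x/C₀ = 0.0063% < 5%, so the approximation holds.)
pH = −log[H+] = −log(8.77 × 10^-6) = 5.06

pH = 5.06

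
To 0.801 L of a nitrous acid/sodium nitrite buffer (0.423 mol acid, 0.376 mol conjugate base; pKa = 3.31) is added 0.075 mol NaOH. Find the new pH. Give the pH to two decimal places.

pH = 3.42

OH- converts HNO2 to NO2-: HNO2 → 0.348 mol, NO2- → 0.451 mol.
pH = pKa + log(n_NO2-/n_HNO2) = 3.31 + log(0.451/0.348) = 3.31 + (+0.113)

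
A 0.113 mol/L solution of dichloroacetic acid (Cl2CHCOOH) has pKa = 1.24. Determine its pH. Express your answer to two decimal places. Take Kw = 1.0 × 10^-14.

Cl2CHCOOH ⇌ Cl2CHCOO- + H+
Ka = 10^(−1.24) = 5.75 × 10^-2
From the ICE table, Ka = [H+]²/(0.113 − [H+]) = 5.75 × 10^-2.
Here C₀/Ka ≈ 1.97, so the small-[H+] approximation fails. Use the quadratic:
[H+] = [−0.0575 + √(0.0575² + 0.026)]/2 = 5.68 × 10^-2 M
pH = −log[H+] = −log(5.68 × 10^-2) = 1.25

pH = 1.25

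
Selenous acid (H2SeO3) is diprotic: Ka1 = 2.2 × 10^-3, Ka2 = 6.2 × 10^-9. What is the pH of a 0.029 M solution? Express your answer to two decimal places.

Since Ka1 ≫ Ka2, the first ionization dominates [H+].
Ka1 = x²/(0.029 − x) = 2.2 × 10^-3
Solving the quadratic: x = (−Ka1 + √(Ka1² + 4·Ka1·C₀))/2 = 6.96 × 10^-3 M
pH = −log(6.96 × 10^-3) = 2.16

pH = 2.16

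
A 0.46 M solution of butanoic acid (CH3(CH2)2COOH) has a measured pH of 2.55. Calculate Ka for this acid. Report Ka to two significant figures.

Ka = 1.7 × 10^-5

[H+] = 10^(-2.55) = 2.82 × 10^-3 M
At equilibrium [HA] = 0.46 − 2.82 × 10^-3 = 4.57 × 10^-1 M
Ka = [H+][A-]/[HA] = (2.82 × 10^-3)² / 4.57 × 10^-1 = 1.7 × 10^-5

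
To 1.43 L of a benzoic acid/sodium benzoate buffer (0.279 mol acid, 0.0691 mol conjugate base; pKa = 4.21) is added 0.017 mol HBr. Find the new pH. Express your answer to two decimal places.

After neutralization: n(C6H5COOH) = 0.296 mol, n(C6H5COO-) = 0.0521 mol.
pH = pKa + log(n_C6H5COO-/n_C6H5COOH) = 4.21 + log(0.0521/0.296) = 4.21 + (-0.754)

pH = 3.46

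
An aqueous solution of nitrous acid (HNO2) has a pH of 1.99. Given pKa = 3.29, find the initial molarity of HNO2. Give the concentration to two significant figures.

[H+] = 10^(-1.99) = 1.02 × 10^-2 M = x
Ka = 10^(−3.29) = 5.13 × 10^-4
Ka = x²/(C₀ − x) ⇒ C₀ = x + x²/Ka
C₀ = 1.02 × 10^-2 + (1.02 × 10^-2)²/(5.13 × 10^-4) = 2.13 × 10^-1 M

C₀ = 2.1 × 10^-1 M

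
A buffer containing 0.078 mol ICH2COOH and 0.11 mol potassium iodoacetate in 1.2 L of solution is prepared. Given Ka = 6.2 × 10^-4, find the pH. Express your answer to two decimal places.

pH = 3.36

pKa = −log(6.2 × 10^-4) = 3.208
pH = pKa + log([A⁻]/[HA]) = 3.208 + log(0.11/0.078)
pH = 3.208 + (+0.149) = 3.36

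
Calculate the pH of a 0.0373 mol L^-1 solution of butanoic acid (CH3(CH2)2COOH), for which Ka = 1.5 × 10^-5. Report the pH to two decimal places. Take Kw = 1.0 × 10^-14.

pH = 3.13

CH3(CH2)2COOH ⇌ CH3(CH2)2COO- + H+
Ka = [H+]²/(0.0373 − [H+]) = 1.5 × 10^-5
Since Ka ≪ C₀, [H+] ≈ √(Ka·C₀) = 7.48 × 10^-4 M.
Check: 2% ionized — well under 5%, approximation valid.
pH = −log(7.48 × 10^-4) = 3.13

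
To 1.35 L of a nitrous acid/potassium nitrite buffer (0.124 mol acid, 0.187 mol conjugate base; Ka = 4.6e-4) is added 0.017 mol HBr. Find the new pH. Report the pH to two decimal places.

After neutralization: n(HNO2) = 0.141 mol, n(NO2-) = 0.17 mol.
pKa = −log(4.6 × 10^-4) = 3.337
pH = pKa + log(n_NO2-/n_HNO2) = 3.337 + log(0.17/0.141) = 3.337 + (+0.081)

pH = 3.42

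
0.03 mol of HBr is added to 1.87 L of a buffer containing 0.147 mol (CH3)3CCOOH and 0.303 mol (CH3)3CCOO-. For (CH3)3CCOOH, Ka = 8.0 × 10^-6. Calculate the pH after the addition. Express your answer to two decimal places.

Added H+ converts (CH3)3CCOO- to (CH3)3CCOOH: (CH3)3CCOOH → 0.177 mol, (CH3)3CCOO- → 0.273 mol.
pKa = −log(8.0 × 10^-6) = 5.097
pH = pKa + log([A⁻]/[HA]) = 5.097 + log(0.273/0.177) = 5.097 +0.188

pH = 5.29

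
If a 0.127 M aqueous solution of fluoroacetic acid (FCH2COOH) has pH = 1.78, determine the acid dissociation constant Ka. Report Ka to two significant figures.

[H+] = 10^(-1.78) = 1.66 × 10^-2 M
At equilibrium [HA] = 0.127 − 1.66 × 10^-2 = 1.10 × 10^-1 M
Ka = [H+][A-]/[HA] = (1.66 × 10^-2)² / 1.10 × 10^-1 = 2.5 × 10^-3

Ka = 2.5 × 10^-3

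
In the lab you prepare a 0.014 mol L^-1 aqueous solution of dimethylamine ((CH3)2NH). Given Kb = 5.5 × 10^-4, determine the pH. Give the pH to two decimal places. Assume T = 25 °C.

(CH3)2NH + H2O ⇌ (CH3)2NH2+ + OH-
Kb = [OH-]²/(0.014 − [OH-]) = 5.5 × 10^-4
[OH-] is not negligible relative to C₀; solve [OH-]² + 0.00055·[OH-] − 7.7e-06 = 0.
[OH-] = [−0.00055 + √(0.00055² + 3.08e-05)]/2 = 2.51 × 10^-3 M
pOH = 2.60, so pH = 14.00 − pOH = 11.40

pH = 11.40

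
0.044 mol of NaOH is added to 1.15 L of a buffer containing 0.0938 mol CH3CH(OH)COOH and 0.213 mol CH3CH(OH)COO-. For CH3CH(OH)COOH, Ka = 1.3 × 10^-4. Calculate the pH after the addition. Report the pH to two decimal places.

OH- converts CH3CH(OH)COOH to CH3CH(OH)COO-: CH3CH(OH)COOH → 0.0498 mol, CH3CH(OH)COO- → 0.257 mol.
pKa = −log(1.3 × 10^-4) = 3.886
pH = pKa + log(n_CH3CH(OH)COO-/n_CH3CH(OH)COOH) = 3.886 + log(0.257/0.0498) = 3.886 + (+0.713)

pH = 4.60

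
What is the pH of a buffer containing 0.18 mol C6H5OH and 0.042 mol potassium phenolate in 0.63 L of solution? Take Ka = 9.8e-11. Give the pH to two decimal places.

pKa = −log(9.8 × 10^-11) = 10.009
Using pH = pKa + log([base]/[acid]) with [base]/[acid] = 0.042/0.18:
pH = 10.009 + (-0.632) = 9.38

pH = 9.38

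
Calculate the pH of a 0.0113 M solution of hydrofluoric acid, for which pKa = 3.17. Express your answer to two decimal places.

pH = 2.61

HF ⇌ F- + H+
Ka = 10^(−3.17) = 6.76 × 10^-4
Let x = [H+] at equilibrium. Ka = x²/(0.0113 − x).
Here C₀/Ka ≈ 16.7, so the small-x approximation fails. Use the quadratic:
x = (−Ka + √(Ka² + 4·Ka·C₀))/2 = 2.45 × 10^-3 M
pH = −log(2.45 × 10^-3) = 2.61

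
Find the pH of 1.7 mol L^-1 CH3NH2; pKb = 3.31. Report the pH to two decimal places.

CH3NH2 + H2O ⇌ CH3NH3+ + OH-
Kb = 10^(−3.31) = 4.90 × 10^-4
Kb = [OH-]²/(1.7 − [OH-]) = 4.90 × 10^-4
Neglecting [OH-] in the denominator: [OH-] = √(4.90 × 10^-4 × 1.7) = 2.89 × 10^-2 M
([OH-]/C₀ = 1.7% < 5%, so the approximation holds.)
pOH = 1.54, so pH = 14.00 − pOH = 12.46

pH = 12.46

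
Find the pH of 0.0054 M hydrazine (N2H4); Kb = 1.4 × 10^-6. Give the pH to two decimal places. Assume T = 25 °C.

N2H4 + H2O ⇌ N2H5+ + OH-
Kb = x²/(0.0054 − x) = 1.4 × 10^-6
Neglecting x in the denominator: x = √(1.4 × 10^-6 × 0.0054) = 8.69 × 10^-5 M
Check: 1.6% ionized — well under 5%, approximation valid.
pOH = −log(8.69 × 10^-5) = 4.06; pH = 14.00 − 4.06 = 9.94

pH = 9.94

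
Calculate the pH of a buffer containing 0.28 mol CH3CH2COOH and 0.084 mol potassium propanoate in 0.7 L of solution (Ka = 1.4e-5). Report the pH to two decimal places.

pKa = −log(1.4 × 10^-5) = 4.854
Henderson–Hasselbalch: pH = pKa + log([CH3CH2COO-]/[CH3CH2COOH]) = 4.854 + log(0.084/0.28)
pH = 4.854 + (-0.523) = 4.33

pH = 4.33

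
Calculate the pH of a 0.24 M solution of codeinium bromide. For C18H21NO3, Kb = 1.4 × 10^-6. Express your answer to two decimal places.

pH = 4.38

C18H22NO3+ is the conjugate acid of the weak base C18H21NO3.
Ka = Kw/Kb = 1.0×10^-14 / 1.4 × 10^-6 = 7.14 × 10^-9
Ka = [H+]²/(0.24 − [H+]) = 7.14 × 10^-9
Neglecting [H+] in the denominator: [H+] = √(7.14 × 10^-9 × 0.24) = 4.14 × 10^-5 M
([H+]/C₀ = 0.017% < 5%, so the approximation holds.)
pH = −log(4.14 × 10^-5) = 4.38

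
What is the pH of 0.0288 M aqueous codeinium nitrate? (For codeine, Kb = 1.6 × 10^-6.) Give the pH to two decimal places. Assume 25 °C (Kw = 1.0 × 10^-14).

pH = 4.87

C18H22NO3+ is the conjugate acid of the weak base C18H21NO3.
Ka = Kw/Kb = 1.0×10^-14 / 1.6 × 10^-6 = 6.25 × 10^-9
Let x = [H+] at equilibrium. Ka = x²/(0.0288 − x).
Neglecting x in the denominator: x = √(6.25 × 10^-9 × 0.0288) = 1.34 × 10^-5 M
pH = −log[H+] = −log(1.34 × 10^-5) = 4.87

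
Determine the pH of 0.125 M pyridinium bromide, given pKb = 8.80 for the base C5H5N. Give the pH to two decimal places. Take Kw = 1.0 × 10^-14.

pH = 3.05

C5H5NH+ is the conjugate acid of the weak base C5H5N.
Kb = 10^(−8.80) = 1.58 × 10^-9
Ka = Kw/Kb = 1.0×10^-14 / 1.58 × 10^-9 = 6.33 × 10^-6
Ka = [H+]²/(0.125 − [H+]) = 6.33 × 10^-6
Since Ka ≪ C₀, [H+] ≈ √(Ka·C₀) = 8.90 × 10^-4 M.
([H+]/C₀ = 0.71% < 5%, so the approximation holds.)
pH = −log(8.90 × 10^-4) = 3.05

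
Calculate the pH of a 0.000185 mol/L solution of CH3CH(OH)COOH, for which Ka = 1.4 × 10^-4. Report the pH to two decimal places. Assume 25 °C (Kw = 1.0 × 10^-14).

CH3CH(OH)COOH ⇌ CH3CH(OH)COO- + H+
Let x = [H+] at equilibrium. Ka = x²/(0.000185 − x).
x is not negligible relative to C₀; solve x² + 0.00014·x − 2.59e-08 = 0.
x = (−Ka + √(Ka² + 4·Ka·C₀))/2 = 1.05 × 10^-4 M
pH = −log[H+] = −log(1.05 × 10^-4) = 3.98

pH = 3.98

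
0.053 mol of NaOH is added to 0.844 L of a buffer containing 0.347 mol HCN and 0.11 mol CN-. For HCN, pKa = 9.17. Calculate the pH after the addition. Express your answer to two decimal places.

pH = 8.91

OH- converts HCN to CN-: HCN → 0.294 mol, CN- → 0.163 mol.
Henderson–Hasselbalch with mole ratio 0.163/0.294: pH = 9.17 + (-0.256)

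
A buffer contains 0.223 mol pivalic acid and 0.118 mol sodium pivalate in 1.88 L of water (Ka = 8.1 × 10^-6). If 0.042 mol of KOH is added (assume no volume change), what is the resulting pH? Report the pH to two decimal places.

pH = 5.04

After neutralization: n((CH3)3CCOOH) = 0.181 mol, n((CH3)3CCOO-) = 0.16 mol.
pKa = −log(8.1 × 10^-6) = 5.092
pH = pKa + log(n_(CH3)3CCOO-/n_(CH3)3CCOOH) = 5.092 + log(0.16/0.181) = 5.092 + (-0.054)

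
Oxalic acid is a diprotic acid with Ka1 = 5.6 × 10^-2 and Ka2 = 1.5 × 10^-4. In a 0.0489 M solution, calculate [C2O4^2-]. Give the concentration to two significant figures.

First ionization gives [H+] ≈ [HC2O4-] = 3.13 × 10^-2 M.
Second step: Ka2 = [H+][C2O4^2-]/[HC2O4-] ≈ [C2O4^2-] (since [H+] ≈ [HC2O4-]).
So [C2O4^2-] ≈ Ka2.

1.5 × 10^-4 M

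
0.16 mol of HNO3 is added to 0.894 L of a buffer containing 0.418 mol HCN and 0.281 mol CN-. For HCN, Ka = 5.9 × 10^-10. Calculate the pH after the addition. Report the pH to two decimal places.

After neutralization: n(HCN) = 0.578 mol, n(CN-) = 0.121 mol.
pKa = −log(5.9 × 10^-10) = 9.229
Henderson–Hasselbalch with mole ratio 0.121/0.578: pH = 9.229 + (-0.679)

pH = 8.55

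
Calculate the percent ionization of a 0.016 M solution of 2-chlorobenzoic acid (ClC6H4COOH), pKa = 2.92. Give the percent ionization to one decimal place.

23.9%

ClC6H4COOH ⇌ ClC6H4COO- + H+; let x = [H+] at equilibrium.
Ka = 10^(−2.92) = 1.20 × 10^-3
Solve x² + 0.0012x − 1.92e-05 = 0 → x = 3.82 × 10^-3 M
Fraction ionized = 3.82 × 10^-3 / 0.016 = 0.2387 → 23.9%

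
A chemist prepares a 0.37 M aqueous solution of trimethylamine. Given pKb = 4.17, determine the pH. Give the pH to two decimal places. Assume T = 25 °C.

(CH3)3N + H2O ⇌ (CH3)3NH+ + OH-
Kb = 10^(−4.17) = 6.76 × 10^-5
Kb = x²/(0.37 − x) = 6.76 × 10^-5
Since Kb ≪ C₀, x ≈ √(Kb·C₀) = 5.00 × 10^-3 M.
(x/C₀ = 1.4% < 5%, so the approximation holds.)
pOH = −log(5.00 × 10^-3) = 2.30; pH = 14.00 − 2.30 = 11.70

pH = 11.70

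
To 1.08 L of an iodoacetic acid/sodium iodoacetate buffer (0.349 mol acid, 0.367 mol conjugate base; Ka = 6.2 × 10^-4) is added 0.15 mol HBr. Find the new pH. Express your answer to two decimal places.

Added H+ converts ICH2COO- to ICH2COOH: ICH2COOH → 0.499 mol, ICH2COO- → 0.217 mol.
pKa = −log(6.2 × 10^-4) = 3.208
pH = pKa + log([A⁻]/[HA]) = 3.208 + log(0.217/0.499) = 3.208 -0.362

pH = 2.85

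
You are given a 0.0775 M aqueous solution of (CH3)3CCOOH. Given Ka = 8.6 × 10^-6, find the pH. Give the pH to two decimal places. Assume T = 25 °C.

pH = 3.09

(CH3)3CCOOH ⇌ (CH3)3CCOO- + H+
From the ICE table, Ka = x²/(0.0775 − x) = 8.6 × 10^-6.
Assume x ≪ 0.0775: x ≈ √(8.6 × 10^-6 × 0.0775) = 8.16 × 10^-4 M
Check: 1.1% ionized — well under 5%, approximation valid.
pH = −log(8.16 × 10^-4) = 3.09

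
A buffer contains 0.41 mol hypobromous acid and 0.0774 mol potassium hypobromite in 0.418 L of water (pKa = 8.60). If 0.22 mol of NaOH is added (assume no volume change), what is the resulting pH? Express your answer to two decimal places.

pH = 8.79

After neutralization: n(HOBr) = 0.19 mol, n(OBr-) = 0.297 mol.
Henderson–Hasselbalch with mole ratio 0.297/0.19: pH = 8.60 + (+0.194)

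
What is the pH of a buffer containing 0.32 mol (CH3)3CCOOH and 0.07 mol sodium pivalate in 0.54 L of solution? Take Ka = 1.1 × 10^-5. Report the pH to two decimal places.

pH = 4.30

pKa = −log(1.1 × 10^-5) = 4.959
pH = pKa + log([A⁻]/[HA]) = 4.959 + log(0.07/0.32)
pH = 4.959 + (-0.660) = 4.30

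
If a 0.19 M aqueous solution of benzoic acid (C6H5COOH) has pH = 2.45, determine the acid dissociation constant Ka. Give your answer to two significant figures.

Ka = 6.8 × 10^-5

[H+] = 10^(-2.45) = 3.55 × 10^-3 M
At equilibrium [HA] = 0.19 − 3.55 × 10^-3 = 1.86 × 10^-1 M
Ka = [H+][A-]/[HA] = (3.55 × 10^-3)² / 1.86 × 10^-1 = 6.8 × 10^-5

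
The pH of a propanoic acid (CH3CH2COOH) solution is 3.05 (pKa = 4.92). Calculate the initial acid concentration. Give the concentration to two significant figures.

[H+] = 10^(-3.05) = 8.91 × 10^-4 M = x
Ka = 10^(−4.92) = 1.20 × 10^-5
Ka = x²/(C₀ − x) ⇒ C₀ = x + x²/Ka
C₀ = 8.91 × 10^-4 + (8.91 × 10^-4)²/(1.20 × 10^-5) = 6.70 × 10^-2 M

C₀ = 6.7 × 10^-2 M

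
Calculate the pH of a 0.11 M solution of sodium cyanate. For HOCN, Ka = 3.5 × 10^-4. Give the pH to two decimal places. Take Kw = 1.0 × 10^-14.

OCN- is the conjugate base of the weak acid HOCN.
Kb = Kw/Ka = 1.0×10^-14 / 3.5 × 10^-4 = 2.86 × 10^-11
From the ICE table, Kb = x²/(0.11 − x) = 2.86 × 10^-11.
Since Kb ≪ C₀, x ≈ √(Kb·C₀) = 1.77 × 10^-6 M.
pOH = −log(1.77 × 10^-6) = 5.75; pH = 14.00 − 5.75 = 8.25

pH = 8.25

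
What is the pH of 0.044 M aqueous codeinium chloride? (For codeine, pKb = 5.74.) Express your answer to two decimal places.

C18H22NO3+ is the conjugate acid of the weak base C18H21NO3.
Kb = 10^(−5.74) = 1.82 × 10^-6
Ka = Kw/Kb = 1.0×10^-14 / 1.82 × 10^-6 = 5.49 × 10^-9
Ka = [H+]²/(0.044 − [H+]) = 5.49 × 10^-9
Neglecting [H+] in the denominator: [H+] = √(5.49 × 10^-9 × 0.044) = 1.55 × 10^-5 M
pH = −log(1.55 × 10^-5) = 4.81

pH = 4.81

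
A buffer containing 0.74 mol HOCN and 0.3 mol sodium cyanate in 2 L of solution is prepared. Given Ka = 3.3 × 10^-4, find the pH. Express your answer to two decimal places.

pH = 3.09

pKa = −log(3.3 × 10^-4) = 3.481
Using pH = pKa + log([base]/[acid]) with [base]/[acid] = 0.3/0.74:
pH = 3.481 + (-0.392) = 3.09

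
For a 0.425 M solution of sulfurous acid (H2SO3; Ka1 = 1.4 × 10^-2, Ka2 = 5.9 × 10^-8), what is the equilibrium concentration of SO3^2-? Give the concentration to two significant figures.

First ionization gives [H+] ≈ [HSO3-] = 7.05 × 10^-2 M.
Second step: Ka2 = [H+][SO3^2-]/[HSO3-] ≈ [SO3^2-] (since [H+] ≈ [HSO3-]).
So [SO3^2-] ≈ Ka2.

5.9 × 10^-8 M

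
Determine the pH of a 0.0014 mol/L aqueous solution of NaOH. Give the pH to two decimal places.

NaOH is a strong base; [OH-] = 0.0014 M.
pOH = -log(0.0014) = 2.85
pH = 14.00 - 2.85 = 11.15

pH = 11.15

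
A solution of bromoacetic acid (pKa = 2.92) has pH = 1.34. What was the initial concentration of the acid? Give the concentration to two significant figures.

[H+] = 10^(-1.34) = 4.57 × 10^-2 M = x
Ka = 10^(−2.92) = 1.20 × 10^-3
Ka = x²/(C₀ − x) ⇒ C₀ = x + x²/Ka
C₀ = 4.57 × 10^-2 + (4.57 × 10^-2)²/(1.20 × 10^-3) = 1.79 M

C₀ = 1.8 M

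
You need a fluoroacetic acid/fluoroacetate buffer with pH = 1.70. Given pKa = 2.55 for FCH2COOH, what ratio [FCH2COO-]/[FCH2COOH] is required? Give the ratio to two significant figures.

ratio = 0.14

pH = pKa + log(r) ⇒ log(r) = 1.70 − 2.55 = -0.85
r = [FCH2COO-]/[FCH2COOH] = 10^(-0.85) = 0.141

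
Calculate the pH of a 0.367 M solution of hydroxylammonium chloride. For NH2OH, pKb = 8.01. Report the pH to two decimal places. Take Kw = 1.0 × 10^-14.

NH3OH+ is the conjugate acid of the weak base NH2OH.
Kb = 10^(−8.01) = 9.77 × 10^-9
Ka = Kw/Kb = 1.0×10^-14 / 9.77 × 10^-9 = 1.02 × 10^-6
Ka = x²/(0.367 − x) = 1.02 × 10^-6
Neglecting x in the denominator: x = √(1.02 × 10^-6 × 0.367) = 6.12 × 10^-4 M
(x/C₀ = 0.17% < 5%, so the approximation holds.)
pH = −log(6.12 × 10^-4) = 3.21

pH = 3.21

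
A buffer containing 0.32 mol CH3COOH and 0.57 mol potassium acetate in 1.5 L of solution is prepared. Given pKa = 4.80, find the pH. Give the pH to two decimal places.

pH = 5.05

pH = pKa + log([A⁻]/[HA]) = 4.80 + log(0.57/0.32)
pH = 4.80 + (+0.251) = 5.05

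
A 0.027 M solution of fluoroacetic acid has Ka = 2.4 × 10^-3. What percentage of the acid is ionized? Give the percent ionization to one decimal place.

25.7%

FCH2COOH ⇌ FCH2COO- + H+; let x = [H+] at equilibrium.
Ka = x²/(C₀ − x); solving the quadratic gives x = 6.94 × 10^-3 M.
% ionization = x/C₀ × 100% = 6.94 × 10^-3/0.027 × 100% = 25.7%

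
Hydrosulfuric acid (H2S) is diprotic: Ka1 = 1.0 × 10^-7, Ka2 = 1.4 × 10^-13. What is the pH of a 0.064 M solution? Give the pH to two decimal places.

Ka1 ≫ Ka2, so treat the first dissociation as the only significant source of H+.
Ka1 = x²/(0.064 − x) = 1.0 × 10^-7
x ≈ √(1.0 × 10^-7 × 0.064) = 8.00 × 10^-5 M
pH = −log(8.00 × 10^-5) = 4.10

pH = 4.10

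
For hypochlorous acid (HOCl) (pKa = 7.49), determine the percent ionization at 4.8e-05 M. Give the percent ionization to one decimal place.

HOCl ⇌ OCl- + H+; let x = [H+] at equilibrium.
Ka = 10^(−7.49) = 3.24 × 10^-8
x ≈ √(Ka·C₀) = √(3.24 × 10^-8 × 4.8e-05) = 1.25 × 10^-6 M
Fraction ionized = 1.25 × 10^-6 / 4.8e-05 = 0.0260 → 2.6%

2.6%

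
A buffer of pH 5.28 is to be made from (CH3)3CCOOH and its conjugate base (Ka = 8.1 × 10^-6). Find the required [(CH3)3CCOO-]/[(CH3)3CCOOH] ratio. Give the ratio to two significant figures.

ratio = 1.5

pKa = -log(8.1 × 10^-6) = 5.092
pH = pKa + log(r) ⇒ log(r) = 5.28 − 5.092 = +0.188
r = [(CH3)3CCOO-]/[(CH3)3CCOOH] = 10^(+0.188) = 1.54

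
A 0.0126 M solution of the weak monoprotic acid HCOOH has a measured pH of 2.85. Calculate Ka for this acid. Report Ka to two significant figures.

[H+] = 10^(-2.85) = 1.41 × 10^-3 M
At equilibrium [HA] = 0.0126 − 1.41 × 10^-3 = 1.12 × 10^-2 M
Ka = [H+][A-]/[HA] = (1.41 × 10^-3)² / 1.12 × 10^-2 = 1.8 × 10^-4

Ka = 1.8 × 10^-4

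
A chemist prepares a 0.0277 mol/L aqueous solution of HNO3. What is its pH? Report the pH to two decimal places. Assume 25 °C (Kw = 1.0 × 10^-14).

HNO3 is a strong acid and dissociates completely, so [H+] = 0.0277 M.
pH = -log(0.0277) = 1.56

pH = 1.56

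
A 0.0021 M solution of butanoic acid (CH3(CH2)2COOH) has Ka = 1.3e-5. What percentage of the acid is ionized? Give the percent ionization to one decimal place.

CH3(CH2)2COOH ⇌ CH3(CH2)2COO- + H+; let x = [H+] at equilibrium.
Solve x² + 1.3e-05x − 2.73e-08 = 0 → x = 1.59 × 10^-4 M
% ionization = x/C₀ × 100% = 1.59 × 10^-4/0.0021 × 100% = 7.6%

7.6%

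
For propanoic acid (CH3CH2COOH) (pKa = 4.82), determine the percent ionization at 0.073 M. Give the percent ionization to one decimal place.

1.4%

CH3CH2COOH ⇌ CH3CH2COO- + H+; let x = [H+] at equilibrium.
Ka = 10^(−4.82) = 1.51 × 10^-5
x ≈ √(Ka·C₀) = √(1.51 × 10^-5 × 0.073) = 1.05 × 10^-3 M
% ionization = x/C₀ × 100% = 1.05 × 10^-3/0.073 × 100% = 1.4%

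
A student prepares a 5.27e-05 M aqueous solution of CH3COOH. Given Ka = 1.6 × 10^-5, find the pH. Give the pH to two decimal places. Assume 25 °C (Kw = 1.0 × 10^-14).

CH3COOH ⇌ CH3COO- + H+
From the ICE table, Ka = x²/(5.27e-05 − x) = 1.6 × 10^-5.
x is not negligible relative to C₀; solve x² + 1.6e-05·x − 8.43e-10 = 0.
x = [−1.6e-05 + √(1.6e-05² + 3.37e-09)]/2 = 2.21 × 10^-5 M
pH = −log[H+] = −log(2.21 × 10^-5) = 4.66

pH = 4.66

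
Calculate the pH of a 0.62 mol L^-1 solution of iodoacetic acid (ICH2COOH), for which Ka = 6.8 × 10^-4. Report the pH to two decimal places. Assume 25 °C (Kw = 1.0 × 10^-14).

pH = 1.69

ICH2COOH ⇌ ICH2COO- + H+
From the ICE table, Ka = [H+]²/(0.62 − [H+]) = 6.8 × 10^-4.
Since Ka ≪ C₀, [H+] ≈ √(Ka·C₀) = 2.05 × 10^-2 M.
([H+]/C₀ = 3.3% < 5%, so the approximation holds.)
pH = −log(2.05 × 10^-2) = 1.69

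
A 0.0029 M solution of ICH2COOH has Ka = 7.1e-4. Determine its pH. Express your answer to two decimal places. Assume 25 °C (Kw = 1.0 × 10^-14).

ICH2COOH ⇌ ICH2COO- + H+
Ka = x²/(0.0029 − x) = 7.1 × 10^-4
Here C₀/Ka ≈ 4.08, so the small-x approximation fails. Use the quadratic:
x = [−0.00071 + √(0.00071² + 8.24e-06)]/2 = 1.12 × 10^-3 M
pH = −log[H+] = −log(1.12 × 10^-3) = 2.95

pH = 2.95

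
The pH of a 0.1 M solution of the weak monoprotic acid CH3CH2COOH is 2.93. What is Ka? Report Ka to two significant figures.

[H+] = 10^(-2.93) = 1.17 × 10^-3 M
At equilibrium [HA] = 0.1 − 1.17 × 10^-3 = 9.88 × 10^-2 M
Ka = [H+][A-]/[HA] = (1.17 × 10^-3)² / 9.88 × 10^-2 = 1.4 × 10^-5

Ka = 1.4 × 10^-5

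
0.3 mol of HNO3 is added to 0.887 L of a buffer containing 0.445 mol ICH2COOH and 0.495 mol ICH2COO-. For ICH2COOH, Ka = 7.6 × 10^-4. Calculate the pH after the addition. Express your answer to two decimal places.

pH = 2.54

Added H+ converts ICH2COO- to ICH2COOH: ICH2COOH → 0.745 mol, ICH2COO- → 0.195 mol.
pKa = −log(7.6 × 10^-4) = 3.119
Henderson–Hasselbalch with mole ratio 0.195/0.745: pH = 3.119 + (-0.582)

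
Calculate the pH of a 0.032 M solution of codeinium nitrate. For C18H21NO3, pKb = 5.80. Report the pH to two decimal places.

pH = 4.85

C18H22NO3+ is the conjugate acid of the weak base C18H21NO3.
Kb = 10^(−5.80) = 1.58 × 10^-6
Ka = Kw/Kb = 1.0×10^-14 / 1.58 × 10^-6 = 6.33 × 10^-9
From the ICE table, Ka = x²/(0.032 − x) = 6.33 × 10^-9.
Neglecting x in the denominator: x = √(6.33 × 10^-9 × 0.032) = 1.42 × 10^-5 M
(x/C₀ = 0.044% < 5%, so the approximation holds.)
pH = −log[H+] = −log(1.42 × 10^-5) = 4.85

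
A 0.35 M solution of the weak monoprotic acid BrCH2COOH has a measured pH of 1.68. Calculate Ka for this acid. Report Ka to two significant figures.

Ka = 1.3 × 10^-3

[H+] = 10^(-1.68) = 2.09 × 10^-2 M
At equilibrium [HA] = 0.35 − 2.09 × 10^-2 = 3.29 × 10^-1 M
Ka = [H+][A-]/[HA] = (2.09 × 10^-2)² / 3.29 × 10^-1 = 1.3 × 10^-3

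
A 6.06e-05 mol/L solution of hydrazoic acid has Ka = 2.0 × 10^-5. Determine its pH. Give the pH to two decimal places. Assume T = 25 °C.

pH = 4.58

HN3 ⇌ N3- + H+
Ka = [H+]²/(6.06e-05 − [H+]) = 2.0 × 10^-5
Here C₀/Ka ≈ 3.03, so the small-[H+] approximation fails. Use the quadratic:
[H+] = [−2e-05 + √(2e-05² + 4.85e-09)]/2 = 2.62 × 10^-5 M
pH = −log(2.62 × 10^-5) = 4.58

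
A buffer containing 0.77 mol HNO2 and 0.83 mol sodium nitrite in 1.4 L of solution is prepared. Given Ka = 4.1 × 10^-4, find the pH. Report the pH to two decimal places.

pH = 3.42

pKa = −log(4.1 × 10^-4) = 3.387
pH = pKa + log([A⁻]/[HA]) = 3.387 + log(0.83/0.77)
pH = 3.387 + (+0.033) = 3.42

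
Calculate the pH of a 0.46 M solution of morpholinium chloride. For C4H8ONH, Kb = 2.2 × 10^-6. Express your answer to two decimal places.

C4H8ONH2+ is the conjugate acid of the weak base C4H8ONH.
Ka = Kw/Kb = 1.0×10^-14 / 2.2 × 10^-6 = 4.55 × 10^-9
From the ICE table, Ka = [H+]²/(0.46 − [H+]) = 4.55 × 10^-9.
Since Ka ≪ C₀, [H+] ≈ √(Ka·C₀) = 4.57 × 10^-5 M.
([H+]/C₀ = 0.0099% < 5%, so the approximation holds.)
pH = −log(4.57 × 10^-5) = 4.34

pH = 4.34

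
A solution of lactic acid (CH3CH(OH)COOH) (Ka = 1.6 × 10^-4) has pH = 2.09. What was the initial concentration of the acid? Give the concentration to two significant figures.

[H+] = 10^(-2.09) = 8.13 × 10^-3 M = x
Ka = x²/(C₀ − x) ⇒ C₀ = x + x²/Ka
C₀ = 8.13 × 10^-3 + (8.13 × 10^-3)²/(1.6 × 10^-4) = 4.21 × 10^-1 M

C₀ = 4.2 × 10^-1 M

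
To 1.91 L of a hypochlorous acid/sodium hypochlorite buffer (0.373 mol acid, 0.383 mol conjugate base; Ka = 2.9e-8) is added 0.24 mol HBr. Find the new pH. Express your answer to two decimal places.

pH = 6.91

Added H+ converts OCl- to HOCl: HOCl → 0.613 mol, OCl- → 0.143 mol.
pKa = −log(2.9 × 10^-8) = 7.538
pH = pKa + log([A⁻]/[HA]) = 7.538 + log(0.143/0.613) = 7.538 -0.632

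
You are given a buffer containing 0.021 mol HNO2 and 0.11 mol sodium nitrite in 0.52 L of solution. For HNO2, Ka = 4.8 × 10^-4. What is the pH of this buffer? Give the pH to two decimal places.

pH = 4.04

pKa = −log(4.8 × 10^-4) = 3.319
pH = pKa + log([A⁻]/[HA]) = 3.319 + log(0.11/0.021)
pH = 3.319 + (+0.719) = 4.04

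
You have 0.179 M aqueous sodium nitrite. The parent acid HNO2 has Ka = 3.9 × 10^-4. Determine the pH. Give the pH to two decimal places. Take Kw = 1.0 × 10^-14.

pH = 8.33

NO2- is the conjugate base of the weak acid HNO2.
Kb = Kw/Ka = 1.0×10^-14 / 3.9 × 10^-4 = 2.56 × 10^-11
Kb = x²/(0.179 − x) = 2.56 × 10^-11
Since Kb ≪ C₀, x ≈ √(Kb·C₀) = 2.14 × 10^-6 M.
pOH = −log(2.14 × 10^-6) = 5.67; pH = 14.00 − 5.67 = 8.33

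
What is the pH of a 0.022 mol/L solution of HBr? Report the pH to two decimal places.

pH = 1.66

HBr is a strong acid and dissociates completely, so [H+] = 0.022 M.
pH = -log(0.022) = 1.66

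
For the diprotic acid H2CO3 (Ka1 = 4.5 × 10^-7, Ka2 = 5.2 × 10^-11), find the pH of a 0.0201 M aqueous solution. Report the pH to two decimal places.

Ka1 ≫ Ka2, so treat the first dissociation as the only significant source of H+.
Ka1 = x²/(0.0201 − x) = 4.5 × 10^-7
x ≈ √(4.5 × 10^-7 × 0.0201) = 9.51 × 10^-5 M
pH = −log(9.51 × 10^-5) = 4.02

pH = 4.02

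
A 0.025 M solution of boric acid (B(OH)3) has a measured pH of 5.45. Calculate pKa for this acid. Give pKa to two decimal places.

pKa = 9.30

[H+] = 10^(-5.45) = 3.55 × 10^-6 M
At equilibrium [HA] = 0.025 − 3.55 × 10^-6 = 2.50 × 10^-2 M
Ka = [H+][A-]/[HA] = (3.55 × 10^-6)² / 2.50 × 10^-2 = 5.04 × 10^-10
pKa = -log(5.04 × 10^-10) = 9.30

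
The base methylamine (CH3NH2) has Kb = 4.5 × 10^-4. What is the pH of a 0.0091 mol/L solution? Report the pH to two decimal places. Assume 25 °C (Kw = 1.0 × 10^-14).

CH3NH2 + H2O ⇌ CH3NH3+ + OH-
From the ICE table, Kb = x²/(0.0091 − x) = 4.5 × 10^-4.
x is not negligible relative to C₀; solve x² + 0.00045·x − 4.09e-06 = 0.
x = [−0.00045 + √(0.00045² + 1.64e-05)]/2 = 1.81 × 10^-3 M
pOH = −log(1.81 × 10^-3) = 2.74; pH = 14.00 − 2.74 = 11.26

pH = 11.26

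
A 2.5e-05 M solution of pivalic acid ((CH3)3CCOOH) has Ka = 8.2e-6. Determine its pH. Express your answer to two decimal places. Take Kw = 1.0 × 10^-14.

(CH3)3CCOOH ⇌ (CH3)3CCOO- + H+
Ka = [H+]²/(2.5e-05 − [H+]) = 8.2 × 10^-6
Here C₀/Ka ≈ 3.05, so the small-[H+] approximation fails. Use the quadratic:
[H+] = (−Ka + √(Ka² + 4·Ka·C₀))/2 = 1.08 × 10^-5 M
pH = −log(1.08 × 10^-5) = 4.97

pH = 4.97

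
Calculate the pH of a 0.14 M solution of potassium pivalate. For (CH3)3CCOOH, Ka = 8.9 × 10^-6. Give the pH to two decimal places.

pH = 9.10

(CH3)3CCOO- is the conjugate base of the weak acid (CH3)3CCOOH.
Kb = Kw/Ka = 1.0×10^-14 / 8.9 × 10^-6 = 1.12 × 10^-9
Let x = [OH-] at equilibrium. Kb = x²/(0.14 − x).
Since Kb ≪ C₀, x ≈ √(Kb·C₀) = 1.25 × 10^-5 M.
pOH = −log(1.25 × 10^-5) = 4.90; pH = 14.00 − 4.90 = 9.10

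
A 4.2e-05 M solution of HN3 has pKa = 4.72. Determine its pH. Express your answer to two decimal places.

pH = 4.69

HN3 ⇌ N3- + H+
Ka = 10^(−4.72) = 1.91 × 10^-5
Ka = [H+]²/(4.2e-05 − [H+]) = 1.91 × 10^-5
The 5% rule fails; solving [H+]² + Ka·[H+] − Ka·C₀ = 0 exactly:
[H+] = (−Ka + √(Ka² + 4·Ka·C₀))/2 = 2.03 × 10^-5 M
pH = −log[H+] = −log(2.03 × 10^-5) = 4.69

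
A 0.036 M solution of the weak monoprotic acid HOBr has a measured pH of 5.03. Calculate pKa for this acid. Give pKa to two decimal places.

pKa = 8.62

[H+] = 10^(-5.03) = 9.33 × 10^-6 M
At equilibrium [HA] = 0.036 − 9.33 × 10^-6 = 3.60 × 10^-2 M
Ka = [H+][A-]/[HA] = (9.33 × 10^-6)² / 3.60 × 10^-2 = 2.42 × 10^-9
pKa = -log(2.42 × 10^-9) = 8.62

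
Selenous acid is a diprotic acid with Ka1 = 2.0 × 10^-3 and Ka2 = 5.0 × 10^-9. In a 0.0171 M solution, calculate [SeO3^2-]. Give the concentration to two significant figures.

First ionization gives [H+] ≈ [HSeO3-] = 4.93 × 10^-3 M.
Second step: Ka2 = [H+][SeO3^2-]/[HSeO3-] ≈ [SeO3^2-] (since [H+] ≈ [HSeO3-]).
So [SeO3^2-] ≈ Ka2.

5.0 × 10^-9 M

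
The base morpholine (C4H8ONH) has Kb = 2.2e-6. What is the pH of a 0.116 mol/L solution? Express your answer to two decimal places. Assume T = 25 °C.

pH = 10.70

C4H8ONH + H2O ⇌ C4H8ONH2+ + OH-
Let x = [OH-] at equilibrium. Kb = x²/(0.116 − x).
Neglecting x in the denominator: x = √(2.2 × 10^-6 × 0.116) = 5.05 × 10^-4 M
Check: 0.44% ionized — well under 5%, approximation valid.
pOH = −log(5.05 × 10^-4) = 3.30; pH = 14.00 − 3.30 = 10.70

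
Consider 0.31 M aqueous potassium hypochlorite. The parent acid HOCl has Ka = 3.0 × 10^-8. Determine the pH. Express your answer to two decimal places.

pH = 10.51

OCl- is the conjugate base of the weak acid HOCl.
Kb = Kw/Ka = 1.0×10^-14 / 3.0 × 10^-8 = 3.33 × 10^-7
Kb = x²/(0.31 − x) = 3.33 × 10^-7
Neglecting x in the denominator: x = √(3.33 × 10^-7 × 0.31) = 3.21 × 10^-4 M
pOH = −log(3.21 × 10^-4) = 3.49; pH = 14.00 − 3.49 = 10.51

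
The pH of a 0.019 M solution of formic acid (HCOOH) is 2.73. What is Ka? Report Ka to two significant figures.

[H+] = 10^(-2.73) = 1.86 × 10^-3 M
At equilibrium [HA] = 0.019 − 1.86 × 10^-3 = 1.71 × 10^-2 M
Ka = [H+][A-]/[HA] = (1.86 × 10^-3)² / 1.71 × 10^-2 = 2.0 × 10^-4

Ka = 2.0 × 10^-4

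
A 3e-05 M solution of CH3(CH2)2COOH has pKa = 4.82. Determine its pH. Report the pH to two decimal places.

pH = 4.82

CH3(CH2)2COOH ⇌ CH3(CH2)2COO- + H+
Ka = 10^(−4.82) = 1.51 × 10^-5
Let x = [H+] at equilibrium. Ka = x²/(3e-05 − x).
Here C₀/Ka ≈ 1.99, so the small-x approximation fails. Use the quadratic:
x = (−Ka + √(Ka² + 4·Ka·C₀))/2 = 1.50 × 10^-5 M
pH = −log[H+] = −log(1.50 × 10^-5) = 4.82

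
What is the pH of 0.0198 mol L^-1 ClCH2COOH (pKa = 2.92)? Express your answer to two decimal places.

pH = 2.37

ClCH2COOH ⇌ ClCH2COO- + H+
Ka = 10^(−2.92) = 1.20 × 10^-3
From the ICE table, Ka = x²/(0.0198 − x) = 1.20 × 10^-3.
x is not negligible relative to C₀; solve x² + 0.0012·x − 2.38e-05 = 0.
x = (−Ka + √(Ka² + 4·Ka·C₀))/2 = 4.31 × 10^-3 M
pH = −log(4.31 × 10^-3) = 2.37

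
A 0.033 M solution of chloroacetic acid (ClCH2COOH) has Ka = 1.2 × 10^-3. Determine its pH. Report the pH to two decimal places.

pH = 2.24

ClCH2COOH ⇌ ClCH2COO- + H+
From the ICE table, Ka = [H+]²/(0.033 − [H+]) = 1.2 × 10^-3.
Here C₀/Ka ≈ 27.5, so the small-[H+] approximation fails. Use the quadratic:
[H+] = (−Ka + √(Ka² + 4·Ka·C₀))/2 = 5.72 × 10^-3 M
pH = −log(5.72 × 10^-3) = 2.24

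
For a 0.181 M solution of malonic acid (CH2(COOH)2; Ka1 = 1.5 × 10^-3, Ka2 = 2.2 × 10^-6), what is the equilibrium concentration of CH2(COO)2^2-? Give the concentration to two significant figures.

First ionization gives [H+] ≈ [CH2(COOH)COO-] = 1.57 × 10^-2 M.
Second step: Ka2 = [H+][CH2(COO)2^2-]/[CH2(COOH)COO-] ≈ [CH2(COO)2^2-] (since [H+] ≈ [CH2(COOH)COO-]).
So [CH2(COO)2^2-] ≈ Ka2.

2.2 × 10^-6 M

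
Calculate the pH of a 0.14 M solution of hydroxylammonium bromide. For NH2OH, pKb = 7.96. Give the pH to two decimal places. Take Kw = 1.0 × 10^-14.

pH = 3.45

NH3OH+ is the conjugate acid of the weak base NH2OH.
Kb = 10^(−7.96) = 1.10 × 10^-8
Ka = Kw/Kb = 1.0×10^-14 / 1.10 × 10^-8 = 9.09 × 10^-7
From the ICE table, Ka = [H+]²/(0.14 − [H+]) = 9.09 × 10^-7.
Since Ka ≪ C₀, [H+] ≈ √(Ka·C₀) = 3.57 × 10^-4 M.
pH = −log[H+] = −log(3.57 × 10^-4) = 3.45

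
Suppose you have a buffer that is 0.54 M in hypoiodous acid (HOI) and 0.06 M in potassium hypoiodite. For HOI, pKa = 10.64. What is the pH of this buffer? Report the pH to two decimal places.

pH = pKa + log([A⁻]/[HA]) = 10.64 + log(0.06/0.54)
pH = 10.64 + (-0.954) = 9.69

pH = 9.69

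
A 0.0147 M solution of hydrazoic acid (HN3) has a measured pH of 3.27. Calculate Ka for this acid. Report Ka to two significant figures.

Ka = 2.0 × 10^-5

[H+] = 10^(-3.27) = 5.37 × 10^-4 M
At equilibrium [HA] = 0.0147 − 5.37 × 10^-4 = 1.42 × 10^-2 M
Ka = [H+][A-]/[HA] = (5.37 × 10^-4)² / 1.42 × 10^-2 = 2.0 × 10^-5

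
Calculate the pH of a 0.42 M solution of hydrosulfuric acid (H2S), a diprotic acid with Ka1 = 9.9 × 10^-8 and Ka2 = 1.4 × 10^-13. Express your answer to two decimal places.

pH = 3.69

Since Ka1 ≫ Ka2, the first ionization dominates [H+].
Ka1 = x²/(0.42 − x) = 9.9 × 10^-8
x ≈ √(9.9 × 10^-8 × 0.42) = 2.04 × 10^-4 M
pH = −log(2.04 × 10^-4) = 3.69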